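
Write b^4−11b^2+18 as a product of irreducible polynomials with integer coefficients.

(b+3)(b−3)(b^2−2)

Substitute u = b^2 to get a quadratic in u, then factor.
b^2−2 is irreducible over ℤ (2 is not a perfect square).
b^2−9 is a difference of squares.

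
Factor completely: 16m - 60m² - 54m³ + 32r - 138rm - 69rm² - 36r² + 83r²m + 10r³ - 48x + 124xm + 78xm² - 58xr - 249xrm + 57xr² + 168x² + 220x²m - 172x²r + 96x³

(3x - 2r - m)(4x - 5r + 6m + 8)(8x + r + 9m - 2)

Group: 3x(32x² - 36xr + 84xm + 56x - 5r² - 39rm + 18r + 54m² + 60m - 16) + (-2r - m)(32x² - 36xr + 84xm + 56x - 5r² - 39rm + 18r + 54m² + 60m - 16); both groups contain (32x² - 36xr + 84xm + 56x - 5r² - 39rm + 18r + 54m² + 60m - 16), so (3x - 2r - m) is a factor with cofactor 32x² - 36xr + 84xm + 56x - 5r² - 39rm + 18r + 54m² + 60m - 16.
The cofactor groups again: 32x² - 36xr + 84xm + 56x - 5r² - 39rm + 18r + 54m² + 60m - 16 = 8x(4x - 5r + 6m + 8) + (r + 9m - 2)(4x - 5r + 6m + 8); both groups contain (4x - 5r + 6m + 8), giving (8x + r + 9m - 2)(4x - 5r + 6m + 8).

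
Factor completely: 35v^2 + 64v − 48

Need a pair with product 35·(−48) = −1680 and sum 64: that's −20 and 84.
Split the middle term: 35v^2 − 20v + 84v − 48 = 5v(7v − 4) + 12(7v − 4).

(5v + 12)(7v − 4)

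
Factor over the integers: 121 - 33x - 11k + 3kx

(3x - 11)(k - 11)

Group as (3kx - 11k) + (-33x + 121) = k(3x - 11) - 11(3x - 11).
Both groups share the factor (3x - 11).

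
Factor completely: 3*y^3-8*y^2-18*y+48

(3*y-8)*(y^2-6)

Group as (3*y^3-18*y) + (-8*y^2+48) = 3*y*(y^2-6) - 8*(y^2-6).
Both groups share the factor (y^2-6).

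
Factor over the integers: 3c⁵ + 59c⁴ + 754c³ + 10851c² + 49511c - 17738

(3c - 1)(c + 14)(c + 7)(c² - c + 181)

Trying the rational-root candidates, c = -14 is a root, giving the factor (c + 14) and quotient 3c⁴ + 17c³ + 516c² + 3627c - 1267.
Continuing, c = -7 is a root, giving the factor (c + 7) and quotient 3c³ - 4c² + 544c - 181.
Next, c = 1/3 is a root, so (3c - 1) is a factor; dividing leaves c² - c + 181.
The quadratic c² - c + 181 has discriminant -723 < 0 and is irreducible over ℤ.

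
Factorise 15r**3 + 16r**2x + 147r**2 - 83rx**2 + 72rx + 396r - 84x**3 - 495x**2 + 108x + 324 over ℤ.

(3r - 7x + 6)(5r + 12x + 9)(r + x + 6)

Group: 3r(5r**2 + 17rx + 39r + 12x**2 + 81x + 54) + (-7x + 6)(5r**2 + 17rx + 39r + 12x**2 + 81x + 54); both groups contain (5r**2 + 17rx + 39r + 12x**2 + 81x + 54), so (3r - 7x + 6) is a factor with cofactor 5r**2 + 17rx + 39r + 12x**2 + 81x + 54.
The cofactor groups again: 5r**2 + 17rx + 39r + 12x**2 + 81x + 54 = r(5r + 12x + 9) + (x + 6)(5r + 12x + 9); both groups contain (5r + 12x + 9), giving (r + x + 6)(5r + 12x + 9).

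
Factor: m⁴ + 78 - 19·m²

Substitute u = m² to get a quadratic in u, then factor.
m² - 13 is irreducible over ℤ (13 is not a perfect square).
m² - 6 is irreducible over ℤ (6 is not a perfect square).

(m² - 13)·(m² - 6)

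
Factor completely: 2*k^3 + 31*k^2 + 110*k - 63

(2*k - 1)*(k + 7)*(k + 9)

Trying the rational-root candidates, k = -7 is a root, giving the factor (k + 7) and quotient 2*k^2 + 17*k - 9.
The remaining quadratic factors as (k + 9)(2*k - 1).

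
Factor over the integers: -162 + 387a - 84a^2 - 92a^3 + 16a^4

By the rational root theorem, a = 1/2 is a root, so (2a - 1) is a factor; dividing leaves 8a^3 - 42a^2 - 63a + 162.
Continuing, a = -9/4 is a root, so (4a + 9) is a factor; dividing leaves 2a^2 - 15a + 18.
The remaining quadratic factors as (a - 6)(2a - 3).

(2a - 1)(2a - 3)(4a + 9)(a - 6)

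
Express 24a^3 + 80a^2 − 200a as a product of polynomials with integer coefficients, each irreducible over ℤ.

8a(3a − 5)(a + 5)

Pull out the common factor 8a, then factor the remaining trinomial.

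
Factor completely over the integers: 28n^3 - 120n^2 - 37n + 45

(2n - 1)(2n - 9)(7n + 5)

Trying the rational-root candidates, n = 1/2 is a root, so (2n - 1) divides it; the quotient is 14n^2 - 53n - 45.
The remaining quadratic factors as (7n + 5)(2n - 9).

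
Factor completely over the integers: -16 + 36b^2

Pull out the common factor 4; 9b^2 - 4 is a difference of squares.

4(3b + 2)(3b - 2)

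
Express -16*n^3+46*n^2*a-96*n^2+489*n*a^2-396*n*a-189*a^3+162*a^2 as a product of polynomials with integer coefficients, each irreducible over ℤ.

Group: 2*n*(-8*n^2+59*n*a-48*n-21*a^2+18*a) + 9*a*(-8*n^2+59*n*a-48*n-21*a^2+18*a); both groups contain (-8*n^2+59*n*a-48*n-21*a^2+18*a), so (2*n+9*a) is a factor with cofactor -8*n^2+59*n*a-48*n-21*a^2+18*a.
The cofactor groups again: -8*n^2+59*n*a-48*n-21*a^2+18*a = -n*(8*n-3*a) + (7*a-6)*(8*n-3*a); both groups contain (8*n-3*a), giving -(n-7*a+6)*(8*n-3*a).

-(8*n-3*a)*(n-7*a+6)*(2*n+9*a)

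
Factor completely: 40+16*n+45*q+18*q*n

(2*n+5)*(9*q+8)

Group as (18*q*n+45*q) + (16*n+40) = 9*q*(2*n+5) + 8*(2*n+5).
Both groups share the factor (2*n+5).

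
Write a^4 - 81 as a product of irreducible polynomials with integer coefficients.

(a + 3)·(a - 3)·(a^2 + 9)

Difference of squares twice: with A = a and B = 3, A⁴ − B⁴ = (A² − B²)(A² + B²), and A² − B² factors again.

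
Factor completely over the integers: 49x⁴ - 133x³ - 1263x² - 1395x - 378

Trying the rational-root candidates, x = -6/7 is a root, so (7x + 6) divides it; the quotient is 7x³ - 25x² - 159x - 63.
Next, x = -3 is a root, so (x + 3) is a factor; dividing leaves 7x² - 46x - 21.
The remaining quadratic factors as (7x + 3)(x - 7).

(7x + 3)(7x + 6)(x + 3)(x - 7)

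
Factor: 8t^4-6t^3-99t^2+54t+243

By the rational root theorem, t = -3/2 is a root, so (2t+3) divides it; the quotient is 4t^3-9t^2-36t+81.
Next, t = 9/4 is a root, so (4t-9) divides it; the quotient is t^2-9.
The remaining quadratic factors as (t+3)(t-3).

(2t+3)(4t-9)(t+3)(t-3)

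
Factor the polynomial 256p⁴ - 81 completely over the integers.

Difference of squares twice: with A = 4p and B = 3, A⁴ − B⁴ = (A² − B²)(A² + B²), and A² − B² factors again.

(4p + 3)(4p - 3)(16p² + 9)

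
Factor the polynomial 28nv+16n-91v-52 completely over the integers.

Group as (28nv+16n) + (-91v-52) = 4n(7v+4) - 13(7v+4).
Both groups share the factor (7v+4).

(4n-13)(7v+4)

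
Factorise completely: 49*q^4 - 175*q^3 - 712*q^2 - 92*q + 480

Among the possible rational roots, q = 5/7 is a root, giving the factor (7*q - 5) and quotient 7*q^3 - 20*q^2 - 116*q - 96.
Continuing, q = -2 is a root, so (q + 2) is a factor; dividing leaves 7*q^2 - 34*q - 48.
The remaining quadratic factors as (q - 6)(7*q + 8).

(7*q + 8)*(7*q - 5)*(q + 2)*(q - 6)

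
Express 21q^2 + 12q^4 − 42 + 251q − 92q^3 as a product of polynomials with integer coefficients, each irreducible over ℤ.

(2q + 3)(6q − 1)(q − 2)(q − 7)

Trying the rational-root candidates, q = 2 is a root, giving the factor (q − 2) and quotient 12q^3 − 68q^2 − 115q + 21.
Then q = −3/2 is a root, giving the factor (2q + 3) and quotient 6q^2 − 43q + 7.
The remaining quadratic factors as (6q − 1)(q − 7).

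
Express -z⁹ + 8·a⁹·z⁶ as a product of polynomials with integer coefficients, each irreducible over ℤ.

Pull out the common factor z⁶, leaving 8·a⁹ - z³.
Recognize a difference of cubes with the parts 2·a³ and z.

z⁶·(2·a³ - z)·(4·a⁶ + 2·a³·z + z²)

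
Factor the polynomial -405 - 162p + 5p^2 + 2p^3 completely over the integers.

(2p + 5)(p + 9)(p - 9)

Trying the rational-root candidates, p = -9 is a root, so (p + 9) divides it; the quotient is 2p^2 - 13p - 45.
The remaining quadratic factors as (2p + 5)(p - 9).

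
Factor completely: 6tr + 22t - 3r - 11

(2t - 1)(3r + 11)

Group as (6tr + 22t) + (-3r - 11) = 2t(3r + 11) - (3r + 11).
Both groups share the factor (3r + 11).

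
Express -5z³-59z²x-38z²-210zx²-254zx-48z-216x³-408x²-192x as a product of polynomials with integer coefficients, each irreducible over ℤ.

-(z+4x)(z+6x+6)(5z+9x+8)

Group: z(-5z²-39zx-38z-54x²-102x-48) + 4x(-5z²-39zx-38z-54x²-102x-48); both groups contain (-5z²-39zx-38z-54x²-102x-48), so (z+4x) is a factor with cofactor -5z²-39zx-38z-54x²-102x-48.
The cofactor groups again: -5z²-39zx-38z-54x²-102x-48 = -5z(z+6x+6) + (-9x-8)(z+6x+6); both groups contain (z+6x+6), giving -(5z+9x+8)(z+6x+6).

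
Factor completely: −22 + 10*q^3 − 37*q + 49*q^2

(2*q + 11)*(5*q + 2)*(q − 1)

By the rational root theorem, q = −11/2 is a root, giving the factor (2*q + 11) and quotient 5*q^2 − 3*q − 2.
The remaining quadratic factors as (5*q + 2)(q − 1).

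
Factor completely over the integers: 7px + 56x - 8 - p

Group as (7px - p) + (56x - 8) = p(7x - 1) + 8(7x - 1).
Both groups share the factor (7x - 1).

(7x - 1)(p + 8)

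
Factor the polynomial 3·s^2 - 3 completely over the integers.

Pull out the common factor 3; s^2 - 1 is a difference of squares.

3·(s + 1)·(s - 1)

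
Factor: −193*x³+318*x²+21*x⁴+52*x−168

By the rational root theorem, x = −2/3 is a root, so (3*x+2) is a factor; dividing leaves 7*x³−69*x²+152*x−84.
Then x = 2 is a root, giving the factor (x−2) and quotient 7*x²−55*x+42.
The remaining quadratic factors as (x−7)(7*x−6).

(3*x+2)*(7*x−6)*(x−2)*(x−7)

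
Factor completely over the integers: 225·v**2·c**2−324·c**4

Factor out 9·c**2, leaving 25·v**2−36·c**2, which is a difference of two squares.

9·c**2·(5·v−6·c)·(5·v+6·c)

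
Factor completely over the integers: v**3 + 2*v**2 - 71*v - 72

Trying the rational-root candidates, v = 8 is a root, giving the factor (v - 8) and quotient v**2 + 10*v + 9.
The remaining quadratic factors as (v + 1)(v + 9).

(v + 1)*(v + 9)*(v - 8)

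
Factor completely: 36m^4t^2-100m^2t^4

4m^2t^2(3m+5t)(3m-5t)

Factor out 4m^2t^2, leaving 9m^2-25t^2, which is a difference of two squares.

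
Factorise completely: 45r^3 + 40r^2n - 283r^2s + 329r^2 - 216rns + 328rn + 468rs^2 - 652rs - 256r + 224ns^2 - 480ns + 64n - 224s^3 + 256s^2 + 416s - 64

(5r - 7s + 1)(9r + 8n - 8s - 8)(r - 4s + 8)

Group: r(45r^2 + 40rn - 103rs - 31r - 56ns + 8n + 56s^2 + 48s - 8) + (-4s + 8)(45r^2 + 40rn - 103rs - 31r - 56ns + 8n + 56s^2 + 48s - 8); both groups contain (45r^2 + 40rn - 103rs - 31r - 56ns + 8n + 56s^2 + 48s - 8), so (r - 4s + 8) is a factor with cofactor 45r^2 + 40rn - 103rs - 31r - 56ns + 8n + 56s^2 + 48s - 8.
The cofactor groups again: 45r^2 + 40rn - 103rs - 31r - 56ns + 8n + 56s^2 + 48s - 8 = 5r(9r + 8n - 8s - 8) + (-7s + 1)(9r + 8n - 8s - 8); both groups contain (9r + 8n - 8s - 8), giving (5r - 7s + 1)(9r + 8n - 8s - 8).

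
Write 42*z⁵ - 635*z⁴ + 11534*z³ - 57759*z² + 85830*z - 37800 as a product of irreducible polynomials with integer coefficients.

Among the possible rational roots, z = 9/7 is a root, so (7*z - 9) divides it; the quotient is 6*z⁴ - 83*z³ + 1541*z² - 6270*z + 4200.
Next, z = 4 is a root, so (z - 4) is a factor; dividing leaves 6*z³ - 59*z² + 1305*z - 1050.
Then z = 5/6 is a root, giving the factor (6*z - 5) and quotient z² - 9*z + 210.
The quadratic z² - 9*z + 210 has discriminant -759 < 0 and is irreducible over ℤ.

(6*z - 5)*(7*z - 9)*(z - 4)*(z² - 9*z + 210)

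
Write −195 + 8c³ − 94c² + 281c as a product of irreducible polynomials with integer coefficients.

Testing divisors of the constant over divisors of the leading coefficient, c = 13/4 is a root, so (4c − 13) divides it; the quotient is 2c² − 17c + 15.
The remaining quadratic factors as (c − 1)(2c − 15).

(2c − 15)(4c − 13)(c − 1)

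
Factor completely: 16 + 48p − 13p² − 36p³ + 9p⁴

(3p + 1)(3p − 4)(p + 1)(p − 4)

Trying the rational-root candidates, p = −1/3 is a root, giving the factor (3p + 1) and quotient 3p³ − 13p² + 16.
Next, p = 4 is a root, giving the factor (p − 4) and quotient 3p² − p − 4.
The remaining quadratic factors as (3p − 4)(p + 1).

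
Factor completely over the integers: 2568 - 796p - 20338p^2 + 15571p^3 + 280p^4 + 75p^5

By the rational root theorem, p = 2/5 is a root, so (5p - 2) is a factor; dividing leaves 15p^4 + 62p^3 + 3139p^2 - 2812p - 1284.
Next, p = 6/5 is a root, so (5p - 6) divides it; the quotient is 3p^3 + 16p^2 + 647p + 214.
Then p = -1/3 is a root, so (3p + 1) divides it; the quotient is p^2 + 5p + 214.
The quadratic p^2 + 5p + 214 has discriminant -831 < 0 and is irreducible over ℤ.

(3p + 1)(5p - 2)(5p - 6)(p^2 + 5p + 214)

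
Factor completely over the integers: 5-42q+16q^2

(2q-5)(8q-1)

Need a pair with product 16·5 = 80 and sum -42: that's -2 and -40.
Split the middle term: 16q^2-2q - 40q+5 = 2q(8q-1) - 5(8q-1).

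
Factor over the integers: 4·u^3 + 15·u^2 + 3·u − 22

(4·u + 11)·(u + 2)·(u − 1)

By the rational root theorem, u = −11/4 is a root, so (4·u + 11) divides it; the quotient is u^2 + u − 2.
The remaining quadratic factors as (u − 1)(u + 2).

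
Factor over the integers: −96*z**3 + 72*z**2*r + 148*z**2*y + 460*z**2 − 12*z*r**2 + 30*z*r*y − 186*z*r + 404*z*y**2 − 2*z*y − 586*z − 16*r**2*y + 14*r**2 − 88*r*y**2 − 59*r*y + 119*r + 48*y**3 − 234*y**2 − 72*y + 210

−(8*z − 2*r + y − 5)*(2*z − r − 6*y − 6)*(6*z + 8*y − 7)

Group: 8*z*(−12*z**2 + 6*z*r + 20*z*y + 50*z + 8*r*y − 7*r + 48*y**2 + 6*y − 42) + (−2*r + y − 5)*(−12*z**2 + 6*z*r + 20*z*y + 50*z + 8*r*y − 7*r + 48*y**2 + 6*y − 42); both groups contain (−12*z**2 + 6*z*r + 20*z*y + 50*z + 8*r*y − 7*r + 48*y**2 + 6*y − 42), so (8*z − 2*r + y − 5) is a factor with cofactor −12*z**2 + 6*z*r + 20*z*y + 50*z + 8*r*y − 7*r + 48*y**2 + 6*y − 42.
The cofactor groups again: −12*z**2 + 6*z*r + 20*z*y + 50*z + 8*r*y − 7*r + 48*y**2 + 6*y − 42 = −6*z*(2*z − r − 6*y − 6) + (−8*y + 7)*(2*z − r − 6*y − 6); both groups contain (2*z − r − 6*y − 6), giving −(6*z + 8*y − 7)*(2*z − r − 6*y − 6).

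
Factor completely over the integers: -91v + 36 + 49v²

(7v - 4)(7v - 9)

Need a pair with product 49·36 = 1764 and sum -91: that's -28 and -63.
Split the middle term: 49v² - 28v - 63v + 36 = 7v(7v - 4) - 9(7v - 4).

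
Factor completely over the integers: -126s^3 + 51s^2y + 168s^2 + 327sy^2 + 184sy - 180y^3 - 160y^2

-(3s + 5y)(6s - 9y - 8)(7s - 4y)

Group: 6s(-21s^2 - 23sy + 20y^2) + (-9y - 8)(-21s^2 - 23sy + 20y^2); both groups contain (-21s^2 - 23sy + 20y^2), so (6s - 9y - 8) is a factor with cofactor -21s^2 - 23sy + 20y^2.
The cofactor groups again: -21s^2 - 23sy + 20y^2 = -7s(3s + 5y) + 4y(3s + 5y); both groups contain (3s + 5y), giving -(7s - 4y)(3s + 5y).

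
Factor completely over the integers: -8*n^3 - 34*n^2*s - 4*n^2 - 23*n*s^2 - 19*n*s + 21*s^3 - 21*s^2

-(2*n - s + 1)*(4*n + 7*s)*(n + 3*s)

Group: 2*n*(-4*n^2 - 19*n*s - 21*s^2) + (-s + 1)*(-4*n^2 - 19*n*s - 21*s^2); both groups contain (-4*n^2 - 19*n*s - 21*s^2), so (2*n - s + 1) is a factor with cofactor -4*n^2 - 19*n*s - 21*s^2.
The cofactor groups again: -4*n^2 - 19*n*s - 21*s^2 = -n*(4*n + 7*s) - 3*s*(4*n + 7*s); both groups contain (4*n + 7*s), giving -(n + 3*s)*(4*n + 7*s).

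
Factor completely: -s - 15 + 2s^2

Need a pair with product 2·(-15) = -30 and sum -1: that's -6 and 5.
Split the middle term: 2s^2 - 6s + 5s - 15 = 2s(s - 3) + 5(s - 3).

(2s + 5)(s - 3)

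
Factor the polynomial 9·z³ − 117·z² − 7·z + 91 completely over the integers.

Group as (9·z³ − 7·z) + (−117·z² + 91) = z·(9·z² − 7) − 13·(9·z² − 7).
Both groups share the factor (9·z² − 7).

(z − 13)·(9·z² − 7)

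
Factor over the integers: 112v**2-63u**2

7(4v-3u)(4v+3u)

Pull out the common factor 7; 16v**2-9u**2 is a difference of squares.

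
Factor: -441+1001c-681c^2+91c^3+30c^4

(5c-9)(6c-7)(c+7)(c-1)

Among the possible rational roots, c = 1 is a root, so (c-1) divides it; the quotient is 30c^3+121c^2-560c+441.
Continuing, c = -7 is a root, so (c+7) is a factor; dividing leaves 30c^2-89c+63.
The remaining quadratic factors as (5c-9)(6c-7).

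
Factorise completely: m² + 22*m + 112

Two integers with product 112 and sum 22 are 14 and 8.

(m + 14)*(m + 8)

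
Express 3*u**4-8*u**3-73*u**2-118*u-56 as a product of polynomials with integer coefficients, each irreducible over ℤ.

(3*u+4)*(u+1)*(u+2)*(u-7)

Among the possible rational roots, u = 7 is a root, so (u-7) is a factor; dividing leaves 3*u**3+13*u**2+18*u+8.
Next, u = -2 is a root, giving the factor (u+2) and quotient 3*u**2+7*u+4.
The remaining quadratic factors as (3*u+4)(u+1).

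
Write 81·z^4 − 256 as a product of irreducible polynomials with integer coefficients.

(3·z + 4)·(3·z − 4)·(9·z^2 + 16)

Difference of squares twice: with A = 3·z and B = 4, A⁴ − B⁴ = (A² − B²)(A² + B²), and A² − B² factors again.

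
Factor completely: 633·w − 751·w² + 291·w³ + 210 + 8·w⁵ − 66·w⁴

By the rational root theorem, w = −1/4 is a root, giving the factor (4·w + 1) and quotient 2·w⁴ − 17·w³ + 77·w² − 207·w + 210.
Then w = 2 is a root, so (w − 2) divides it; the quotient is 2·w³ − 13·w² + 51·w − 105.
Then w = 7/2 is a root, so (2·w − 7) is a factor; dividing leaves w² − 3·w + 15.
The quadratic w² − 3·w + 15 has discriminant −51 < 0 and is irreducible over ℤ.

(2·w − 7)·(4·w + 1)·(w − 2)·(w² − 3·w + 15)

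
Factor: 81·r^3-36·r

9·r·(3·r+2)·(3·r-2)

Pull out the common factor 9·r; 9·r^2-4 is a difference of squares.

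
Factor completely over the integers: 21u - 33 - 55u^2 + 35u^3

(7u - 11)(5u^2 + 3)

Group as (35u^3 + 21u) + (-55u^2 - 33) = 7u(5u^2 + 3) - 11(5u^2 + 3).
Both groups share the factor (5u^2 + 3).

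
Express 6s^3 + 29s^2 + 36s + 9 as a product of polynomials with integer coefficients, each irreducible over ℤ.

(2s + 3)(3s + 1)(s + 3)

Trying the rational-root candidates, s = -1/3 is a root, giving the factor (3s + 1) and quotient 2s^2 + 9s + 9.
The remaining quadratic factors as (s + 3)(2s + 3).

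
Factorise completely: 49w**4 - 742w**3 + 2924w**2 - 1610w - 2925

(7w + 5)(7w - 13)(w - 5)(w - 9)

By the rational root theorem, w = 13/7 is a root, giving the factor (7w - 13) and quotient 7w**3 - 93w**2 + 245w + 225.
Then w = -5/7 is a root, so (7w + 5) is a factor; dividing leaves w**2 - 14w + 45.
The remaining quadratic factors as (w - 9)(w - 5).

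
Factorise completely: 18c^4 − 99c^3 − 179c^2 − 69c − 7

(3c + 1)(6c + 1)(c + 1)(c − 7)

Testing divisors of the constant over divisors of the leading coefficient, c = −1 is a root, so (c + 1) divides it; the quotient is 18c^3 − 117c^2 − 62c − 7.
Continuing, c = 7 is a root, so (c − 7) is a factor; dividing leaves 18c^2 + 9c + 1.
The remaining quadratic factors as (3c + 1)(6c + 1).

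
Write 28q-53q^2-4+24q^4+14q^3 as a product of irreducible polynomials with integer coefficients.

By the rational root theorem, q = 1/4 is a root, so (4q-1) is a factor; dividing leaves 6q^3+5q^2-12q+4.
Continuing, q = 2/3 is a root, so (3q-2) divides it; the quotient is 2q^2+3q-2.
The remaining quadratic factors as (2q-1)(q+2).

(2q-1)(3q-2)(4q-1)(q+2)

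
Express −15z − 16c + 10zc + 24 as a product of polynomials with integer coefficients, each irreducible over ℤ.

Group as (10zc − 15z) + (−16c + 24) = 5z(2c − 3) − 8(2c − 3).
Both groups share the factor (2c − 3).

(2c − 3)(5z − 8)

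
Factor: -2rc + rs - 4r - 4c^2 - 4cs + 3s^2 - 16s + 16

Group: -r(2c - s + 4) + (-2c - 3s + 4)(2c - s + 4); both groups contain (2c - s + 4).

-(r + 2c + 3s - 4)(2c - s + 4)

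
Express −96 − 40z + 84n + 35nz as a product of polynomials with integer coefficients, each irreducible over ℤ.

Group as (35nz + 84n) + (−40z − 96) = 7n(5z + 12) − 8(5z + 12).
Both groups share the factor (5z + 12).

(5z + 12)(7n − 8)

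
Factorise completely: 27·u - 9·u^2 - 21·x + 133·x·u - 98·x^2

-(7·x - 9·u)·(14·x - u + 3)

Group: -7·x·(14·x - u + 3) + 9·u·(14·x - u + 3); both groups contain (14·x - u + 3).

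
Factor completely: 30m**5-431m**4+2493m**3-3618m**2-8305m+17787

(5m-11)(6m+11)(m-3)(m**2-11m+49)

Testing divisors of the constant over divisors of the leading coefficient, m = -11/6 is a root, giving the factor (6m+11) and quotient 5m**4-81m**3+564m**2-1637m+1617.
Continuing, m = 3 is a root, giving the factor (m-3) and quotient 5m**3-66m**2+366m-539.
Next, m = 11/5 is a root, so (5m-11) divides it; the quotient is m**2-11m+49.
The quadratic m**2-11m+49 has discriminant -75 < 0 and is irreducible over ℤ.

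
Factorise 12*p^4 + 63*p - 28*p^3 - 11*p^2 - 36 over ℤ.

By the rational root theorem, p = 4/3 is a root, giving the factor (3*p - 4) and quotient 4*p^3 - 4*p^2 - 9*p + 9.
Then p = -3/2 is a root, so (2*p + 3) divides it; the quotient is 2*p^2 - 5*p + 3.
The remaining quadratic factors as (p - 1)(2*p - 3).

(2*p + 3)*(2*p - 3)*(3*p - 4)*(p - 1)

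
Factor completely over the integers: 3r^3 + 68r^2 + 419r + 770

(3r + 11)(r + 14)(r + 5)

Among the possible rational roots, r = -11/3 is a root, so (3r + 11) is a factor; dividing leaves r^2 + 19r + 70.
The remaining quadratic factors as (r + 5)(r + 14).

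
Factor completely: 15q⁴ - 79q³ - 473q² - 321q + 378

(3q + 7)(5q - 3)(q + 2)(q - 9)

Testing divisors of the constant over divisors of the leading coefficient, q = 9 is a root, giving the factor (q - 9) and quotient 15q³ + 56q² + 31q - 42.
Continuing, q = 3/5 is a root, giving the factor (5q - 3) and quotient 3q² + 13q + 14.
The remaining quadratic factors as (3q + 7)(q + 2).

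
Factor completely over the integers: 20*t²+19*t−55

(4*t−5)*(5*t+11)

Need a pair with product 20·(−55) = −1100 and sum 19: that's 44 and −25.
Split the middle term: 20*t²+44*t − 25*t−55 = 4*t*(5*t+11) − 5*(5*t+11).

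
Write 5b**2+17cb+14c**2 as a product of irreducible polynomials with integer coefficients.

Group: 2c(7c+5b) + b(7c+5b); both groups contain (7c+5b).

(7c+5b)(2c+b)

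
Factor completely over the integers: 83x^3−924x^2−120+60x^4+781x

(3x−8)(4x−3)(5x−1)(x+5)

Trying the rational-root candidates, x = −5 is a root, so (x+5) is a factor; dividing leaves 60x^3−217x^2+161x−24.
Next, x = 1/5 is a root, giving the factor (5x−1) and quotient 12x^2−41x+24.
The remaining quadratic factors as (3x−8)(4x−3).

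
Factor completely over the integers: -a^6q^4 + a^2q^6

-a^2q^4(a^2 + q)(a^2 - q)

Factor out a^2q^4 first: what remains is -a^4 + q^2.
Recognize a difference of squares with the parts q and a^2.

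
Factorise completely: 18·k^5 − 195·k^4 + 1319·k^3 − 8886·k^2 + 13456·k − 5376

(3·k − 2)·(6·k − 7)·(k − 8)·(k^2 − k + 48)

By the rational root theorem, k = 7/6 is a root, giving the factor (6·k − 7) and quotient 3·k^4 − 29·k^3 + 186·k^2 − 1264·k + 768.
Continuing, k = 8 is a root, so (k − 8) is a factor; dividing leaves 3·k^3 − 5·k^2 + 146·k − 96.
Continuing, k = 2/3 is a root, so (3·k − 2) is a factor; dividing leaves k^2 − k + 48.
The quadratic k^2 − k + 48 has discriminant −191 < 0 and is irreducible over ℤ.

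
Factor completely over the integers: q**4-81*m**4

(q-3*m)*(q+3*m)*(q**2+9*m**2)

Write as (q**2)² − (9*m**2)², then factor q**2-9*m**2 once more.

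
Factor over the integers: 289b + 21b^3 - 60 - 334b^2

Testing divisors of the constant over divisors of the leading coefficient, b = 15 is a root, giving the factor (b - 15) and quotient 21b^2 - 19b + 4.
The remaining quadratic factors as (3b - 1)(7b - 4).

(3b - 1)(7b - 4)(b - 15)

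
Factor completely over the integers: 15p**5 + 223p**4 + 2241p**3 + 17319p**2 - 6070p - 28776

Trying the rational-root candidates, p = 4/3 is a root, so (3p - 4) is a factor; dividing leaves 5p**4 + 81p**3 + 855p**2 + 6913p + 7194.
Then p = -11 is a root, giving the factor (p + 11) and quotient 5p**3 + 26p**2 + 569p + 654.
Continuing, p = -6/5 is a root, giving the factor (5p + 6) and quotient p**2 + 4p + 109.
The quadratic p**2 + 4p + 109 has discriminant -420 < 0 and is irreducible over ℤ.

(3p - 4)(5p + 6)(p + 11)(p**2 + 4p + 109)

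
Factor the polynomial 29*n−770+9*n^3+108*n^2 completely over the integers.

Among the possible rational roots, n = −10/3 is a root, so (3*n+10) is a factor; dividing leaves 3*n^2+26*n−77.
The remaining quadratic factors as (n+11)(3*n−7).

(3*n+10)*(3*n−7)*(n+11)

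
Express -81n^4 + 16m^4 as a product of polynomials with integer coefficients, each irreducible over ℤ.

(2m + 3n)(2m - 3n)(4m^2 + 9n^2)

(2m)⁴ − (3n)⁴ = ((2m)² − (3n)²)((2m)² + (3n)²); the first factor splits again, the second (4m^2 + 9n^2) is irreducible.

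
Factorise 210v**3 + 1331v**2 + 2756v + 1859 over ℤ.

(5v + 13)(6v + 13)(7v + 11)

Trying the rational-root candidates, v = -13/5 is a root, so (5v + 13) is a factor; dividing leaves 42v**2 + 157v + 143.
The remaining quadratic factors as (7v + 11)(6v + 13).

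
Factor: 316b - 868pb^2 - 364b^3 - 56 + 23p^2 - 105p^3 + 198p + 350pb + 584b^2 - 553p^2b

Group: 3p(-35p^2 - 161pb - 39p - 182b^2 - 72b + 14) + (2b - 4)(-35p^2 - 161pb - 39p - 182b^2 - 72b + 14); both groups contain (-35p^2 - 161pb - 39p - 182b^2 - 72b + 14), so (3p + 2b - 4) is a factor with cofactor -35p^2 - 161pb - 39p - 182b^2 - 72b + 14.
The cofactor groups again: -35p^2 - 161pb - 39p - 182b^2 - 72b + 14 = -5p(7p + 14b - 2) + (-13b - 7)(7p + 14b - 2); both groups contain (7p + 14b - 2), giving -(5p + 13b + 7)(7p + 14b - 2).

-(5p + 13b + 7)(7p + 14b - 2)(3p + 2b - 4)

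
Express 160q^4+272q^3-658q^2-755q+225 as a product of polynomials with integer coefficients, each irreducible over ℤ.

(2q+5)(4q+5)(4q-1)(5q-9)

By the rational root theorem, q = -5/4 is a root, giving the factor (4q+5) and quotient 40q^3+18q^2-187q+45.
Then q = -5/2 is a root, giving the factor (2q+5) and quotient 20q^2-41q+9.
The remaining quadratic factors as (4q-1)(5q-9).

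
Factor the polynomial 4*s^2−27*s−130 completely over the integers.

(4*s+13)*(s−10)

Need a pair with product 4·(−130) = −520 and sum −27: that's −40 and 13.
Split the middle term: 4*s^2−40*s + 13*s−130 = 4*s*(s−10) + 13*(s−10).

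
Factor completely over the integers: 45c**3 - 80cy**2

5c(3c + 4y)(3c - 4y)

Pull out the common factor 5c; 9c**2 - 16y**2 is a difference of squares.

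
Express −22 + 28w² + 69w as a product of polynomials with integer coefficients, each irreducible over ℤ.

(4w + 11)(7w − 2)

Need a pair with product 28·(−22) = −616 and sum 69: that's 77 and −8.
Split the middle term: 28w² + 77w − 8w − 22 = 7w(4w + 11) − 2(4w + 11).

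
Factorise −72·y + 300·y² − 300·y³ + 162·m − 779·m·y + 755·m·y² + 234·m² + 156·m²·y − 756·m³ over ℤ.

Group: 14·m·(−54·m² + 69·m·y − 18·m − 20·y² + 8·y) + (15·y − 9)·(−54·m² + 69·m·y − 18·m − 20·y² + 8·y); both groups contain (−54·m² + 69·m·y − 18·m − 20·y² + 8·y), so (14·m + 15·y − 9) is a factor with cofactor −54·m² + 69·m·y − 18·m − 20·y² + 8·y.
The cofactor groups again: −54·m² + 69·m·y − 18·m − 20·y² + 8·y = −6·m·(9·m − 4·y) + (5·y − 2)·(9·m − 4·y); both groups contain (9·m − 4·y), giving −(6·m − 5·y + 2)·(9·m − 4·y).

−(14·m + 15·y − 9)·(6·m − 5·y + 2)·(9·m − 4·y)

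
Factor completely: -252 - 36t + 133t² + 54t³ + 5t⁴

(5t - 6)(t + 2)(t + 3)(t + 7)

Among the possible rational roots, t = 6/5 is a root, so (5t - 6) divides it; the quotient is t³ + 12t² + 41t + 42.
Continuing, t = -7 is a root, so (t + 7) divides it; the quotient is t² + 5t + 6.
The remaining quadratic factors as (t + 2)(t + 3).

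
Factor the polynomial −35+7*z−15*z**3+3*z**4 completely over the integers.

(z−5)*(3*z**3+7)

Group as (3*z**4+7*z) + (−15*z**3−35) = z*(3*z**3+7) − 5*(3*z**3+7).
Both groups share the factor (3*z**3+7).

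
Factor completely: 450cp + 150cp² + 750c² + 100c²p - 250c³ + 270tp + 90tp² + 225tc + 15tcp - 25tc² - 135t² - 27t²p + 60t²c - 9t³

-(3t - 10c - 6p)(t - 5c + 5p + 15)(3t + 5c)

Group: 3t(-3t² + 10tc - 15tp - 45t + 25c² - 25cp - 75c) + (-10c - 6p)(-3t² + 10tc - 15tp - 45t + 25c² - 25cp - 75c); both groups contain (-3t² + 10tc - 15tp - 45t + 25c² - 25cp - 75c), so (3t - 10c - 6p) is a factor with cofactor -3t² + 10tc - 15tp - 45t + 25c² - 25cp - 75c.
The cofactor groups again: -3t² + 10tc - 15tp - 45t + 25c² - 25cp - 75c = -t(3t + 5c) + (5c - 5p - 15)(3t + 5c); both groups contain (3t + 5c), giving -(t - 5c + 5p + 15)(3t + 5c).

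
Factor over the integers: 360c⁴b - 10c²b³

Every term has a factor of 10c²b. Then 36c² - b² = (6c)² − (b)².

10bc²(6c - b)(6c + b)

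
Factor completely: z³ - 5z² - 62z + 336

Trying the rational-root candidates, z = 7 is a root, giving the factor (z - 7) and quotient z² + 2z - 48.
The remaining quadratic factors as (z - 6)(z + 8).

(z + 8)(z - 6)(z - 7)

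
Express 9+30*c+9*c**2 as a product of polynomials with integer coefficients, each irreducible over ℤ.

Pull out the common factor 3, then factor the remaining trinomial.

3*(3*c+1)*(c+3)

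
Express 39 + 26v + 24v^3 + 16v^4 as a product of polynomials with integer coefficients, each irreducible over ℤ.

Group as (16v^4 + 26v) + (24v^3 + 39) = 2v(8v^3 + 13) + 3(8v^3 + 13).
Both groups share the factor (8v^3 + 13).

(2v + 3)(8v^3 + 13)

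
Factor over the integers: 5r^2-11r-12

(5r+4)(r-3)

Need a pair with product 5·(-12) = -60 and sum -11: that's -15 and 4.
Split the middle term: 5r^2-15r + 4r-12 = 5r(r-3) + 4(r-3).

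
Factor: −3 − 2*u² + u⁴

(u² + 1)*(u² − 3)

Substitute w = u² to get a quadratic in w, then factor.
u² + 1 is irreducible over ℤ (sum of squares).
u² − 3 is irreducible over ℤ (3 is not a perfect square).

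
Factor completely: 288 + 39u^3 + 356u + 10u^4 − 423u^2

(2u + 1)(5u − 8)(u + 9)(u − 4)

Trying the rational-root candidates, u = −1/2 is a root, so (2u + 1) divides it; the quotient is 5u^3 + 17u^2 − 220u + 288.
Next, u = −9 is a root, giving the factor (u + 9) and quotient 5u^2 − 28u + 32.
The remaining quadratic factors as (5u − 8)(u − 4).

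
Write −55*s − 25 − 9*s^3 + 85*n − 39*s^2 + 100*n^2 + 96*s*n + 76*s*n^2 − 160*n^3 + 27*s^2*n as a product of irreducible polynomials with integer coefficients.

−(s − 4*n + 1)*(3*s − 5*n + 5)*(3*s + 8*n + 5)

Group: 3*s*(−3*s^2 + 4*s*n − 8*s + 32*n^2 + 12*n − 5) + (−5*n + 5)*(−3*s^2 + 4*s*n − 8*s + 32*n^2 + 12*n − 5); both groups contain (−3*s^2 + 4*s*n − 8*s + 32*n^2 + 12*n − 5), so (3*s − 5*n + 5) is a factor with cofactor −3*s^2 + 4*s*n − 8*s + 32*n^2 + 12*n − 5.
The cofactor groups again: −3*s^2 + 4*s*n − 8*s + 32*n^2 + 12*n − 5 = −s*(3*s + 8*n + 5) + (4*n − 1)*(3*s + 8*n + 5); both groups contain (3*s + 8*n + 5), giving −(s − 4*n + 1)*(3*s + 8*n + 5).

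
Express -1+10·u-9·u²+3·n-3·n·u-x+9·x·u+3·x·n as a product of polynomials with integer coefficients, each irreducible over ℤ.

Group: x·(3·n+9·u-1) + (-u+1)·(3·n+9·u-1); both groups contain (3·n+9·u-1).

(x-u+1)·(3·n+9·u-1)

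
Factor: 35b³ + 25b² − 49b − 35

Group as (35b³ − 49b) + (25b² − 35) = 7b(5b² − 7) + 5(5b² − 7).
Both groups share the factor (5b² − 7).

(7b + 5)(5b² − 7)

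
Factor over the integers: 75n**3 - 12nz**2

3n(5n + 2z)(5n - 2z)

Pull out the common factor 3n; 25n**2 - 4z**2 is a difference of squares.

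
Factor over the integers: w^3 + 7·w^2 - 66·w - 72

(w + 1)·(w + 12)·(w - 6)

By the rational root theorem, w = 6 is a root, giving the factor (w - 6) and quotient w^2 + 13·w + 12.
The remaining quadratic factors as (w + 12)(w + 1).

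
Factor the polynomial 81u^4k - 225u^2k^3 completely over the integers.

9ku^2(3u - 5k)(3u + 5k)

Every term has a factor of 9u^2k. Then 9u^2 - 25k^2 = (3u)² − (5k)².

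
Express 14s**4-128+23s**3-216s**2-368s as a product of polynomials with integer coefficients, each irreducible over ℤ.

By the rational root theorem, s = 4 is a root, so (s-4) divides it; the quotient is 14s**3+79s**2+100s+32.
Next, s = -8/7 is a root, so (7s+8) divides it; the quotient is 2s**2+9s+4.
The remaining quadratic factors as (2s+1)(s+4).

(2s+1)(7s+8)(s+4)(s-4)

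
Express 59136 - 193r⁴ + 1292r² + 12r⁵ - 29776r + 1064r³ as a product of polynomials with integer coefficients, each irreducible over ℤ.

(3r + 14)(4r - 11)(r - 6)(r² - 12r + 64)

Testing divisors of the constant over divisors of the leading coefficient, r = -14/3 is a root, so (3r + 14) divides it; the quotient is 4r⁴ - 83r³ + 742r² - 3032r + 4224.
Continuing, r = 6 is a root, so (r - 6) is a factor; dividing leaves 4r³ - 59r² + 388r - 704.
Next, r = 11/4 is a root, so (4r - 11) divides it; the quotient is r² - 12r + 64.
The quadratic r² - 12r + 64 has discriminant -112 < 0 and is irreducible over ℤ.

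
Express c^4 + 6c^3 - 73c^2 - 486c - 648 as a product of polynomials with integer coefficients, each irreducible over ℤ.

(c + 2)(c + 4)(c + 9)(c - 9)

Trying the rational-root candidates, c = -9 is a root, so (c + 9) divides it; the quotient is c^3 - 3c^2 - 46c - 72.
Next, c = -2 is a root, so (c + 2) is a factor; dividing leaves c^2 - 5c - 36.
The remaining quadratic factors as (c + 4)(c - 9).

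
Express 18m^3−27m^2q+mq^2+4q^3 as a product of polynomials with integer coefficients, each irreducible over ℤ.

Group: 3m(6m^2−mq−q^2) − 4q(6m^2−mq−q^2); both groups contain (6m^2−mq−q^2), so (3m−4q) is a factor with cofactor 6m^2−mq−q^2.
The cofactor groups again: 6m^2−mq−q^2 = 3m(2m−q) + q(2m−q); both groups contain (2m−q), giving (3m+q)(2m−q).

(2m−q)(3m+q)(3m−4q)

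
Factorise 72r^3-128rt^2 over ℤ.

8r(3r+4t)(3r-4t)

Factor out 8r, leaving 9r^2-16t^2, which is a difference of two squares.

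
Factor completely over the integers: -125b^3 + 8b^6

Every term has a factor of b^3; factoring it out leaves 8b^3 - 125.
Recognize a difference of cubes with the parts 2b and 5.

b^3(2b - 5)(4b^2 + 10b + 25)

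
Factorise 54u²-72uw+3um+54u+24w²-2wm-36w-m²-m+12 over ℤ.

(9u-6w-m+3)(6u-4w+m+4)

Group: 9u(6u-4w+m+4) + (-6w-m+3)(6u-4w+m+4); both groups contain (6u-4w+m+4).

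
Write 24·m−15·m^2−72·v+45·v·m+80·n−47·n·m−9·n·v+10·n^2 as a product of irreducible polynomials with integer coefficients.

(n−5·m+8)·(10·n−9·v+3·m)

Group: 10·n·(n−5·m+8) + (−9·v+3·m)·(n−5·m+8); both groups contain (n−5·m+8).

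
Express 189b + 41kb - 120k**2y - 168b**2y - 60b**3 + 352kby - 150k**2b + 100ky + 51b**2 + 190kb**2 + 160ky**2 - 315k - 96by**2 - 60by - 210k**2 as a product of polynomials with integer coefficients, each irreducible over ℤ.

-(5k - 3b)(6k - 4b - 8y + 9)(5b + 4y + 7)

Group: 5k(-30kb - 24ky - 42k + 20b**2 + 56by - 17b + 32y**2 + 20y - 63) - 3b(-30kb - 24ky - 42k + 20b**2 + 56by - 17b + 32y**2 + 20y - 63); both groups contain (-30kb - 24ky - 42k + 20b**2 + 56by - 17b + 32y**2 + 20y - 63), so (5k - 3b) is a factor with cofactor -30kb - 24ky - 42k + 20b**2 + 56by - 17b + 32y**2 + 20y - 63.
The cofactor groups again: -30kb - 24ky - 42k + 20b**2 + 56by - 17b + 32y**2 + 20y - 63 = -5b(6k - 4b - 8y + 9) + (-4y - 7)(6k - 4b - 8y + 9); both groups contain (6k - 4b - 8y + 9), giving -(5b + 4y + 7)(6k - 4b - 8y + 9).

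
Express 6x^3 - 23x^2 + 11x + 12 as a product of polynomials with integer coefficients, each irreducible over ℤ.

(2x + 1)(3x - 4)(x - 3)

Trying the rational-root candidates, x = 3 is a root, so (x - 3) divides it; the quotient is 6x^2 - 5x - 4.
The remaining quadratic factors as (3x - 4)(2x + 1).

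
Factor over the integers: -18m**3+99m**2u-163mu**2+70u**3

-(2m-5u)(3m-2u)(3m-7u)

Group: 2m(-9m**2+27mu-14u**2) - 5u(-9m**2+27mu-14u**2); both groups contain (-9m**2+27mu-14u**2), so (2m-5u) is a factor with cofactor -9m**2+27mu-14u**2.
The cofactor groups again: -9m**2+27mu-14u**2 = -3m(3m-7u) + 2u(3m-7u); both groups contain (3m-7u), giving -(3m-2u)(3m-7u).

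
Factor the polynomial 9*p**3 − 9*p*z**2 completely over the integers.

Factor out 9*p, leaving p**2 − z**2, which is a difference of two squares.

9*p*(p + z)*(p − z)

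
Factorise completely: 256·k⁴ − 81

(4·k + 3)·(4·k − 3)·(16·k² + 9)

Write as (16·k²)² − (9)², then factor 16·k² − 9 once more.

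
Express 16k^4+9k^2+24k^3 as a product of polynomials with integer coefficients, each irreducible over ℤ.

Every term has a factor of k^2; factoring it out leaves 16k^2+24k+9.
Recognize a perfect-square trinomial with the parts 3 and 4k.

k^2(4k+3)^2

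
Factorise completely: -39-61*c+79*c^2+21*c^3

(3*c+13)*(7*c+3)*(c-1)

Among the possible rational roots, c = -13/3 is a root, so (3*c+13) divides it; the quotient is 7*c^2-4*c-3.
The remaining quadratic factors as (7*c+3)(c-1).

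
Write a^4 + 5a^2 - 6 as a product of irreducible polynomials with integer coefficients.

Substitute u = a^2 to get a quadratic in u, then factor.
a^2 - 1 is a difference of squares.
a^2 + 6 is irreducible over ℤ (always positive, so no real roots).

(a + 1)(a - 1)(a^2 + 6)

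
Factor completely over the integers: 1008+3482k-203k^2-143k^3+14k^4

(2k+9)(7k+2)(k-7)(k-8)

Testing divisors of the constant over divisors of the leading coefficient, k = 7 is a root, so (k-7) is a factor; dividing leaves 14k^3-45k^2-518k-144.
Next, k = 8 is a root, giving the factor (k-8) and quotient 14k^2+67k+18.
The remaining quadratic factors as (2k+9)(7k+2).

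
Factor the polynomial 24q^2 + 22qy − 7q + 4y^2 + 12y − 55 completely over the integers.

(3q + 2y − 5)(8q + 2y + 11)

Group: 3q(8q + 2y + 11) + (2y − 5)(8q + 2y + 11); both groups contain (8q + 2y + 11).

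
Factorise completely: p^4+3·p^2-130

Substitute u = p^2 to get a quadratic in u, then factor.
p^2+13 is irreducible over ℤ (always positive, so no real roots).
p^2-10 is irreducible over ℤ (10 is not a perfect square).

(p^2+13)·(p^2-10)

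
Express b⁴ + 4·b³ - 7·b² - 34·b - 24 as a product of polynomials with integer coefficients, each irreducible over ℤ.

By the rational root theorem, b = -2 is a root, so (b + 2) is a factor; dividing leaves b³ + 2·b² - 11·b - 12.
Next, b = -1 is a root, giving the factor (b + 1) and quotient b² + b - 12.
The remaining quadratic factors as (b - 3)(b + 4).

(b + 1)·(b + 2)·(b + 4)·(b - 3)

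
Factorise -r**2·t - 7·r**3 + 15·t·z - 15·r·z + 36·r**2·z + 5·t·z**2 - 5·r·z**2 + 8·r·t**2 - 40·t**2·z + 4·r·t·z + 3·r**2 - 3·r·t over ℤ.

Group: 7·r·(-r**2 + r·t + 5·r·z - 5·t·z) + (8·t - z - 3)·(-r**2 + r·t + 5·r·z - 5·t·z); both groups contain (-r**2 + r·t + 5·r·z - 5·t·z), so (7·r + 8·t - z - 3) is a factor with cofactor -r**2 + r·t + 5·r·z - 5·t·z.
The cofactor groups again: -r**2 + r·t + 5·r·z - 5·t·z = -r·(r - t) + 5·z·(r - t); both groups contain (r - t), giving -(r - 5·z)·(r - t).

-(7·r + 8·t - z - 3)·(r - 5·z)·(r - t)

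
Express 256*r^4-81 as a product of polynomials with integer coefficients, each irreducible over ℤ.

(4*r+3)*(4*r-3)*(16*r^2+9)

Difference of squares twice: with A = 4*r and B = 3, A⁴ − B⁴ = (A² − B²)(A² + B²), and A² − B² factors again.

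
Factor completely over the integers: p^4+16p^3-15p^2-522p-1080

Trying the rational-root candidates, p = -3 is a root, giving the factor (p+3) and quotient p^3+13p^2-54p-360.
Then p = 6 is a root, giving the factor (p-6) and quotient p^2+19p+60.
The remaining quadratic factors as (p+15)(p+4).

(p+15)(p+3)(p+4)(p-6)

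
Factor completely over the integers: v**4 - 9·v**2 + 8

(v + 1)·(v - 1)·(v**2 - 8)

Substitute u = v**2 to get a quadratic in u, then factor.
v**2 - 1 is a difference of squares.
v**2 - 8 is irreducible over ℤ (8 is not a perfect square).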